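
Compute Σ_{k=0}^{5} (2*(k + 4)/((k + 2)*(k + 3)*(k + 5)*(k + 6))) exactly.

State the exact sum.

Compute t_(k+1)/t_k: get (k + 2)*(k + 5)**2/((k + 4)**2*(k + 7)).
Take A(k)=k + 2, B(k)=k + 7, C(k)=k**2 + 8*k + 16.
Need (k + 2)·f(k+1) − (k + 6)·f(k) = k**2 + 8*k + 16.
From deg A=1, deg B=1, deg C=2: d=4.
Solve for f: f(k) = k*(k + 3)*(k + 4)*(k + 7)/20 (degree 4 ≤ 4).
R(k) = B(k−1)·f(k)/C(k) = k*(k + 3)*(k + 6)*(k + 7)/(20*(k + 4)); s_k = R·t_k = k*(k + 7)/(10*(k**2 + 7*k + 10)).
Verify: 2*(k + 4)/(k**4 + 16*k**3 + 91*k**2 + 216*k + 180) matches t_k.
Σ_(k=0)^(5) t_k = s_(6) − s_(0) = 39/440 − (0) = 39/440.

Σ = 39/440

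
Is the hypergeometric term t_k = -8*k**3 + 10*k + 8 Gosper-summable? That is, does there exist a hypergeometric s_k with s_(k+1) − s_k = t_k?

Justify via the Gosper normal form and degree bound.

Yes. s_k = k*(-2*k**3 + 4*k**2 + 3*k + 3).

r(k) = (5*k - 4*(k + 1)**3 + 9)/(-4*k**3 + 5*k + 4) after simplifying.
Gosper form: A/B · C(k+1)/C(k) with A=1, B=1, C=k**3 - 5*k/4 - 1.
Solve (1)·f(k+1) − (1)·f(k) = k**3 - 5*k/4 - 1.
d = 4 from the (0,0,3) case.
Solve for f: f(k) = k*(2*k**3 - 4*k**2 - 3*k - 3)/8 (degree 4 ≤ 4).
Then R = B(k−1)f/C = k*(2*k**3 - 4*k**2 - 3*k - 3)/(2*(4*k**3 - 5*k - 4)), so s_k = R(k)·t_k = k*(-2*k**3 + 4*k**2 + 3*k + 3).
Check: Δs_k = -8*k**3 + 10*k + 8. ✓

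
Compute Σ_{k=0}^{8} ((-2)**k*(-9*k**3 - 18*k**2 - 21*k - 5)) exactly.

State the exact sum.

r(k) = 2*(-9*k**3 - 45*k**2 - 84*k - 53)/(9*k**3 + 18*k**2 + 21*k + 5) after simplifying.
Gosper form: A/B · C(k+1)/C(k) with A=-2, B=1, C=k**3 + 2*k**2 + 7*k/3 + 5/9.
f must satisfy (-2)·f(k+1) − (1)·f(k) = k**3 + 2*k**2 + 7*k/3 + 5/9.
deg f ≤ 3 (via 0,0,3).
A polynomial solution: f(k) = -(3*k**3 + k - 1)/9.
Then R = B(k−1)f/C = -(3*k**3 + k - 1)/(9*k**3 + 18*k**2 + 21*k + 5), so s_k = R(k)·t_k = (-2)**k*(3*k**3 + k - 1).
Δs = (-2)**k*(-3*k**3 - 3*k - 6*(k + 1)**3 + 1), as required.
Sum = s_(9) − s_(0); s_(9) = -1123840, s_(0) = -1 ⇒ -1123839.

Σ = -1123839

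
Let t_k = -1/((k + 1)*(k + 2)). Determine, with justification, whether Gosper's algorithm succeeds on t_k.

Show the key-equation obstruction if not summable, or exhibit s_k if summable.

Yes. s_k = -k/(k + 1).

t_(k+1)/t_k = (k + 1)/(k + 3).
A = k + 1, B = k + 3, C = 1.
Key eq: (k + 1)·f(k+1) = (k + 2)·f(k) + (1).
Degrees (1,1,0) ⇒ d ≤ 1.
Coefficient equations give f(k) = k.
So s_k = (B(k−1)f/C)·t_k = (k*(k + 2))·t_k = -k/(k + 1).
Check: Δs_k = -1/(k**2 + 3*k + 2). ✓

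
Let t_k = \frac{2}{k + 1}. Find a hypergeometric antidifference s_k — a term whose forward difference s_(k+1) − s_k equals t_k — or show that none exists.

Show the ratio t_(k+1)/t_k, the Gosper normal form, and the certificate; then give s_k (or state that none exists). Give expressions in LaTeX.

t_(k+1)/t_k = (k + 1)/(k + 2).
Factor: A=k + 1; B=k + 2; C=1.
f must satisfy (k + 1)·f(k+1) − (k + 1)·f(k) = 1.
deg f ≤ 0 (via 1,1,0).
Write f(k) = c0. Then LHS − RHS = -1, requiring -1 = 0: contradictory. No certificate.

not Gosper-summable; s_k does not exist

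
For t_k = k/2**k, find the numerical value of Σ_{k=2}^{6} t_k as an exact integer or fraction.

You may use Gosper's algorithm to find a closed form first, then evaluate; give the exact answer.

Σ = 11/8

Compute t_(k+1)/t_k: get (k + 1)/(2*k).
A = 1/2, B = 1, C = k.
Set up (1/2)·f(k+1) − (1)·f(k) − (k) = 0.
Degrees (0,0,1) ⇒ d ≤ 1.
Coefficient equations give f(k) = -2*(k + 1).
So s_k = (B(k−1)f/C)·t_k = (-2*(k + 1)/k)·t_k = 2**(1 - k)*(-k - 1).
Verify: k/2**k matches t_k.
Telescoping: Σ = s_(7) − s_(2) = -1/8 − (-3/2) = 11/8.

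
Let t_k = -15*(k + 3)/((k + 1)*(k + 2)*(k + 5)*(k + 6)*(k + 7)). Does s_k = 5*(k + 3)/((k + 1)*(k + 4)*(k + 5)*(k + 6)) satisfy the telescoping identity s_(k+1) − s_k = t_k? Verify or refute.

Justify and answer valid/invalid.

s_(k+1) = 5*(k + 4)/((k + 2)*(k + 5)*(k + 6)*(k + 7))
s_(k+1) − s_k = 5*(-3*k**2 - 17*k - 26)/(k**6 + 25*k**5 + 247*k**4 + 1219*k**3 + 3112*k**2 + 3796*k + 1680)
(s_(k+1) − s_k) − t_k = 10*(2*k + 5)/(k**6 + 25*k**5 + 247*k**4 + 1219*k**3 + 3112*k**2 + 3796*k + 1680)

Invalid: residual 10*(2*k + 5)/(k**6 + 25*k**5 + 247*k**4 + 1219*k**3 + 3112*k**2 + 3796*k + 1680) ≠ 0.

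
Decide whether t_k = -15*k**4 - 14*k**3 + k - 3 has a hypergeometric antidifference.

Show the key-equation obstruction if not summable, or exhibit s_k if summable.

Yes. s_k = k*(-3*k**4 + 4*k**3 + 2*k**2 - 3*k - 3).

Step 1: r(k) = (-k + 15*(k + 1)**4 + 14*(k + 1)**3 + 2)/(15*k**4 + 14*k**3 - k + 3).
Gosper form: A/B · C(k+1)/C(k) with A=1, B=1, C=k**4 + 14*k**3/15 - k/15 + 1/5.
Key eq: (1)·f(k+1) = (1)·f(k) + (k**4 + 14*k**3/15 - k/15 + 1/5).
d = 5 from the (0,0,4) case.
A polynomial solution: f(k) = k*(3*k**4 - 4*k**3 - 2*k**2 + 3*k + 3)/15.
Get s_k = R·t_k = k*(-3*k**4 + 4*k**3 + 2*k**2 - 3*k - 3) with R(k) = B(k−1)f(k)/C(k) = k*(3*k**4 - 4*k**3 - 2*k**2 + 3*k + 3)/(15*k**4 + 14*k**3 - k + 3).
Verify: -15*k**4 - 14*k**3 + k - 3 matches t_k.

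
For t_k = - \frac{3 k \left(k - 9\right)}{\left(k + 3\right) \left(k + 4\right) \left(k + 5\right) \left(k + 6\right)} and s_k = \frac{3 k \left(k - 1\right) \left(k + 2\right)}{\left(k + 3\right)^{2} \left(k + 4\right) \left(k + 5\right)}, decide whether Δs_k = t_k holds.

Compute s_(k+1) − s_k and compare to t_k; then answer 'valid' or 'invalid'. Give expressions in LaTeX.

Invalid: residual \frac{3 k \left(2 k^{2} - k - 33\right)}{k^{6} + 25 k^{5} + 257 k^{4} + 1391 k^{3} + 4182 k^{2} + 6624 k + 4320} ≠ 0.

s_(k+1) = 3*k*(k + 1)*(k + 3)/((k + 4)**2*(k + 5)*(k + 6))
s_(k+1) − s_k = 3*k*(-(k - 1)*(k + 2)*(k + 4)*(k + 6) + (k + 1)*(k + 3)**3)/((k + 3)**2*(k + 4)**2*(k + 5)*(k + 6))
(s_(k+1) − s_k) − t_k = 3*k*(2*k**2 - k - 33)/(k**6 + 25*k**5 + 257*k**4 + 1391*k**3 + 4182*k**2 + 6624*k + 4320)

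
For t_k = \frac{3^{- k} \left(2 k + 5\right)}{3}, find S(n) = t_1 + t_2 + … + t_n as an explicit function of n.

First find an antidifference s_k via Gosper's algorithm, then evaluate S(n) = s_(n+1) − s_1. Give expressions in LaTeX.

S(n) = 3^{- n - 1} \left(4 \cdot 3^{n} - n - 4\right)

The ratio is (2*k + 7)/(3*(2*k + 5)).
Normal form (A,B,C) = (1/3, 1, k + 5/2).
Solve (1/3)·f(k+1) − (1)·f(k) = k + 5/2.
From deg A=0, deg B=0, deg C=1: d=1.
Solving with deg f ≤ 1: f(k) = -3*(k + 3)/2.
R(k) = B(k−1)·f(k)/C(k) = -3*(k + 3)/(2*k + 5); s_k = R·t_k = (-k - 3)/3**k.
Δs = (2*k + 5)/(3*3**k), as required.
Evaluate: s_(n+1) = 3**(-n - 1)*(-n - 4); subtract s_(1) = -4/3 ⇒ S(n) = 3**(-n - 1)*(4*3**n - n - 4).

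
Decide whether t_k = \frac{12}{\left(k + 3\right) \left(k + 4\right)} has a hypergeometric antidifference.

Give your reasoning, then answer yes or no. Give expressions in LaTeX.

t_(k+1)/t_k = (k + 3)/(k + 5).
A = k + 3, B = k + 5, C = 1.
Set up (k + 3)·f(k+1) − (k + 4)·f(k) − (1) = 0.
d = 1 from the (1,1,0) case.
Solve for f: f(k) = k/3 (degree 1 ≤ 1).
Get s_k = R·t_k = 4*k/(k + 3) with R(k) = B(k−1)f(k)/C(k) = k*(k + 4)/3.
Check: Δs_k = 12/(k**2 + 7*k + 12). ✓

Yes. s_k = \frac{4 k}{k + 3}.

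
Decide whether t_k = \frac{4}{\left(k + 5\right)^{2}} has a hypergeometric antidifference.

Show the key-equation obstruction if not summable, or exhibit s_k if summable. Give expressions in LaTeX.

No — key equation has no polynomial f.

The ratio is (k + 5)**2/(k + 6)**2.
Gosper form: A/B · C(k+1)/C(k) with A=k**2 + 10*k + 25, B=k**2 + 12*k + 36, C=1.
Solve (k**2 + 10*k + 25)·f(k+1) − (k**2 + 10*k + 25)·f(k) = 1.
deg f ≤ 0 (via 2,2,0).
Write f(k) = c0. Then LHS − RHS = -1, requiring -1 = 0: contradictory. No certificate.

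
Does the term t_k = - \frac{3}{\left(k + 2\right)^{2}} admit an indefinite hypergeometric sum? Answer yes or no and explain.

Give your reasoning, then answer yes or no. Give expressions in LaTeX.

No; the coefficient equations for f are inconsistent.

Ratio r(k) = (k + 2)**2/(k + 3)**2.
Gosper form: A/B · C(k+1)/C(k) with A=k**2 + 4*k + 4, B=k**2 + 6*k + 9, C=1.
f must satisfy (k**2 + 4*k + 4)·f(k+1) − (k**2 + 4*k + 4)·f(k) = 1.
Degrees (2,2,0) ⇒ d ≤ 0.
Generic f = c0 gives residual -1; -1 = 0 cannot hold, so t_k is not Gosper-summable.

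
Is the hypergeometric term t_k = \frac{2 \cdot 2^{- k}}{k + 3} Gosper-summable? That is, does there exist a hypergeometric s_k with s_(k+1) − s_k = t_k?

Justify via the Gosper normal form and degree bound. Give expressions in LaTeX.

No — key equation has no polynomial f.

The ratio is (k + 3)/(2*(k + 4)).
Take A(k)=k/2 + 3/2, B(k)=k + 4, C(k)=1.
Need (k/2 + 3/2)·f(k+1) − (k + 3)·f(k) = 1.
d = -1 from the (1,1,0) case.
d = -1 < 0 ⇒ no nonzero polynomial f; not summable.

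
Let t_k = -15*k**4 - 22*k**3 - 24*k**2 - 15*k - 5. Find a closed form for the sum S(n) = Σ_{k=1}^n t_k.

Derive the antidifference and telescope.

S(n) = n*(-3*n**4 - 13*n**3 - 24*n**2 - 25*n - 16)

Ratio r(k) = (15*k**4 + 82*k**3 + 180*k**2 + 189*k + 81)/(15*k**4 + 22*k**3 + 24*k**2 + 15*k + 5).
Take A(k)=1, B(k)=1, C(k)=k**4 + 22*k**3/15 + 8*k**2/5 + k + 1/3.
Need (1)·f(k+1) − (1)·f(k) = k**4 + 22*k**3/15 + 8*k**2/5 + k + 1/3.
From deg A=0, deg B=0, deg C=4: d=5.
A polynomial solution: f(k) = k*(3*k**4 - 2*k**3 + 2*k**2 + k + 1)/15.
So s_k = (B(k−1)f/C)·t_k = (k*(3*k**4 - 2*k**3 + 2*k**2 + k + 1)/(15*k**4 + 22*k**3 + 24*k**2 + 15*k + 5))·t_k = k*(-3*k**4 + 2*k**3 - 2*k**2 - k - 1).
Check: Δs_k = -15*k**4 - 22*k**3 - 24*k**2 - 15*k - 5. ✓
Σ_(k=1)^n t_k = s_(n+1) − s_(1) = (-3*n**5 - 13*n**4 - 24*n**3 - 25*n**2 - 16*n - 5) − (-5), i.e. n*(-3*n**4 - 13*n**3 - 24*n**2 - 25*n - 16).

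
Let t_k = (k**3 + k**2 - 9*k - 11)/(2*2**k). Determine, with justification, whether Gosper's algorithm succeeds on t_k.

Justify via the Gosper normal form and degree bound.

Yes. s_k = (-k**3 - 4*k**2 - 2*k + 4)/2**k.

t_(k+1)/t_k = (k**3/2 + 2*k**2 - 2*k - 9)/(k**3 + k**2 - 9*k - 11).
Normal form (A,B,C) = (1/2, 1, k**3 + k**2 - 9*k - 11).
Set up (1/2)·f(k+1) − (1)·f(k) − (k**3 + k**2 - 9*k - 11) = 0.
Degrees (0,0,3) ⇒ d ≤ 3.
Solve for f: f(k) = -2*(k + 2)*(k**2 + 2*k - 2) (degree 3 ≤ 3).
Certificate R = B(k−1)f/C = -2*(k + 2)*(k**2 + 2*k - 2)/(k**3 + k**2 - 9*k - 11) gives s_k = (-k**3 - 4*k**2 - 2*k + 4)/2**k.
Δs = (k**3 + k**2 - 9*k - 11)/(2*2**k), as required.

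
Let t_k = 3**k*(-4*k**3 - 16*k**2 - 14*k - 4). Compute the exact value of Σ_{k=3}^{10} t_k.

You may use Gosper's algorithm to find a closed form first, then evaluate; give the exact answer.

t_(k+1)/t_k = 3*(2*k**3 + 14*k**2 + 29*k + 19)/(2*k**3 + 8*k**2 + 7*k + 2).
Gosper form: A/B · C(k+1)/C(k) with A=3, B=1, C=k**3 + 4*k**2 + 7*k/2 + 1.
f must satisfy (3)·f(k+1) − (1)·f(k) = k**3 + 4*k**2 + 7*k/2 + 1.
deg f ≤ 3 (via 0,0,3).
Solving with deg f ≤ 3: f(k) = (2*k**3 - k**2 + k - 1)/4.
So s_k = (B(k−1)f/C)·t_k = ((2*k**3 - k**2 + k - 1)/(2*(2*k**3 + 8*k**2 + 7*k + 2)))·t_k = 3**k*(-2*k**3 + k**2 - k + 1).
s_(k+1) − s_k = 3**k*(-4*k**3 - 16*k**2 - 14*k - 4) = t_k.
Σ_(k=3)^(10) t_k = s_(11) − s_(3) = -451901997 − (-1269) = -451900728.

Σ = -451900728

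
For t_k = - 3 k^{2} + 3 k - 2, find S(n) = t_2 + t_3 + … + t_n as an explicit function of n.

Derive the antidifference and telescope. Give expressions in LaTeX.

S(n) = - n^{3} - n + 2

t_(k+1)/t_k = (3*k**2 + 3*k + 2)/(3*k**2 - 3*k + 2).
Normal form (A,B,C) = (1, 1, k**2 - k + 2/3).
Key eq: (1)·f(k+1) = (1)·f(k) + (k**2 - k + 2/3).
deg f ≤ 3 (via 0,0,2).
Coefficient equations give f(k) = k*(k**2 - 3*k + 4)/3.
R(k) = B(k−1)·f(k)/C(k) = k*(k**2 - 3*k + 4)/(3*k**2 - 3*k + 2); s_k = R·t_k = k*(-k**2 + 3*k - 4).
Check: Δs_k = -3*k**2 + 3*k - 2. ✓
Telescope: S(n) = s_(n+1) − s_(2) = -n**3 - n - 2 − (-4) = -n**3 - n + 2.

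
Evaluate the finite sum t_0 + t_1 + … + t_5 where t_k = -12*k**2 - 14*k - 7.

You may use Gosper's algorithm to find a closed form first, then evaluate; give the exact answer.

The ratio is (12*k**2 + 38*k + 33)/(12*k**2 + 14*k + 7).
So A=1 and B=1, with C=k**2 + 7*k/6 + 7/12.
Key eq: (1)·f(k+1) = (1)·f(k) + (k**2 + 7*k/6 + 7/12).
Degrees (0,0,2) ⇒ d ≤ 3.
Match coefficients ⇒ f(k) = k*(4*k**2 + k + 2)/12.
Then R = B(k−1)f/C = k*(4*k**2 + k + 2)/(12*k**2 + 14*k + 7), so s_k = R(k)·t_k = k*(-4*k**2 - k - 2).
Verify: -12*k**2 - 14*k - 7 matches t_k.
Telescoping: Σ = s_(6) − s_(0) = -912 − (0) = -912.

Σ = -912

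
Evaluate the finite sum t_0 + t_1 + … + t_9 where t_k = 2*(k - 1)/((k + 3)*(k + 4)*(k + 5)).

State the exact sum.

Σ = 25/546

r(k) = k*(k + 3)/((k - 1)*(k + 6)) after simplifying.
Factor: A=k + 3; B=k + 6; C=k - 1.
Key eq: (k + 3)·f(k+1) = (k + 5)·f(k) + (k - 1).
From deg A=1, deg B=1, deg C=1: d=2.
Coefficient equations give f(k) = k*(k - 5)/12.
R(k) = B(k−1)·f(k)/C(k) = k*(k - 5)*(k + 5)/(12*(k - 1)); s_k = R·t_k = k*(k - 5)/(6*(k + 3)*(k + 4)).
Δs = 2*(k - 1)/(k**3 + 12*k**2 + 47*k + 60), as required.
Σ_(k=0)^(9) t_k = s_(10) − s_(0) = 25/546 − (0) = 25/546.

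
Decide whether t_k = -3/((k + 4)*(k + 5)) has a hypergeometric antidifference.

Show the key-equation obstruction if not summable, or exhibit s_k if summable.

Ratio r(k) = (k + 4)/(k + 6).
Normal form (A,B,C) = (k + 4, k + 6, 1).
Need (k + 4)·f(k+1) − (k + 5)·f(k) = 1.
Bound: deg f ≤ 1.
Coefficient equations give f(k) = k/4.
Certificate R = B(k−1)f/C = k*(k + 5)/4 gives s_k = -3*k/(4*k + 16).
Check: Δs_k = -3/(k**2 + 9*k + 20). ✓

Yes. s_k = -3*k/(4*k + 16).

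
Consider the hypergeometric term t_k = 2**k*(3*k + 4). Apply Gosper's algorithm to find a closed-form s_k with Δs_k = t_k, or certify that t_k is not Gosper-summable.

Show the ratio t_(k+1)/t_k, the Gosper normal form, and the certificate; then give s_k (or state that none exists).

s_k = 2**k*(3*k - 2)

Compute t_(k+1)/t_k: get 2*(3*k + 7)/(3*k + 4).
Gosper form: A/B · C(k+1)/C(k) with A=2, B=1, C=k + 4/3.
Set up (2)·f(k+1) − (1)·f(k) − (k + 4/3) = 0.
Bound: deg f ≤ 1.
A polynomial solution: f(k) = (3*k - 2)/3.
R(k) = B(k−1)·f(k)/C(k) = (3*k - 2)/(3*k + 4); s_k = R·t_k = 2**k*(3*k - 2).
s_(k+1) − s_k = 2**k*(3*k + 4) = t_k.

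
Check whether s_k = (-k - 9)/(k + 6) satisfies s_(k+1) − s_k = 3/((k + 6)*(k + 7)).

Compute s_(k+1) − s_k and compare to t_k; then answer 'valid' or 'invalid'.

s_(k+1) = (-k - 10)/(k + 7)
s_(k+1) − s_k = 3/(k**2 + 13*k + 42)
(s_(k+1) − s_k) − t_k = 0

valid; difference matches t_k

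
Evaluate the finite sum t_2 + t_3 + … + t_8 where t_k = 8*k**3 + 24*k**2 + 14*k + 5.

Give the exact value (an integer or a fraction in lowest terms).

t_(k+1)/t_k = (8*k**3 + 48*k**2 + 86*k + 51)/(8*k**3 + 24*k**2 + 14*k + 5).
Normal form (A,B,C) = (1, 1, k**3 + 3*k**2 + 7*k/4 + 5/8).
Need (1)·f(k+1) − (1)·f(k) = k**3 + 3*k**2 + 7*k/4 + 5/8.
From deg A=0, deg B=0, deg C=3: d=4.
A polynomial solution: f(k) = k*(2*k**3 + 4*k**2 - 3*k + 2)/8.
Certificate R = B(k−1)f/C = k*(2*k**3 + 4*k**2 - 3*k + 2)/(8*k**3 + 24*k**2 + 14*k + 5) gives s_k = k*(2*k**3 + 4*k**2 - 3*k + 2).
s_(k+1) − s_k = 8*k**3 + 24*k**2 + 14*k + 5 = t_k.
Σ_(k=2)^(8) t_k = s_(9) − s_(2) = 15813 − (56) = 15757.

Σ = 15757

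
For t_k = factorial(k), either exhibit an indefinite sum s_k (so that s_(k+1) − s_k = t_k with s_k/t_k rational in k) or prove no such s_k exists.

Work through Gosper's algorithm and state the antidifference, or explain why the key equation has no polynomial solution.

none — t_k is not Gosper-summable

t_(k+1)/t_k = k + 1.
Normal form (A,B,C) = (k + 1, 1, 1).
Key eq: (k + 1)·f(k+1) = (1)·f(k) + (1).
deg f ≤ -1 (via 1,0,0).
d = -1 < 0 ⇒ no nonzero polynomial f; not summable.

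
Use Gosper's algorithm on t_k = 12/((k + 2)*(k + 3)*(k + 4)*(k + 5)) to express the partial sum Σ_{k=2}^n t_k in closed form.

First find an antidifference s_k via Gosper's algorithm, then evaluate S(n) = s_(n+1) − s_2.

t_(k+1)/t_k = (k + 2)/(k + 6).
Normal form (A,B,C) = (k + 2, k + 6, 1).
Need (k + 2)·f(k+1) − (k + 5)·f(k) = 1.
deg f ≤ 3 (via 1,1,0).
Coefficient equations give f(k) = k*(k**2 + 9*k + 26)/72.
R(k) = B(k−1)·f(k)/C(k) = k*(k + 5)*(k**2 + 9*k + 26)/72; s_k = R·t_k = k*(k**2 + 9*k + 26)/(6*(k + 2)*(k + 3)*(k + 4)).
Δs = 12/(k**4 + 14*k**3 + 71*k**2 + 154*k + 120), as required.
Σ_(k=2)^n t_k = s_(n+1) − s_(2) = ((n**3 + 12*n**2 + 47*n + 36)/(6*(n**3 + 12*n**2 + 47*n + 60))) − (2/15), i.e. (n**3 + 12*n**2 + 47*n - 60)/(30*(n**3 + 12*n**2 + 47*n + 60)).

S(n) = (n**3 + 12*n**2 + 47*n - 60)/(30*(n**3 + 12*n**2 + 47*n + 60))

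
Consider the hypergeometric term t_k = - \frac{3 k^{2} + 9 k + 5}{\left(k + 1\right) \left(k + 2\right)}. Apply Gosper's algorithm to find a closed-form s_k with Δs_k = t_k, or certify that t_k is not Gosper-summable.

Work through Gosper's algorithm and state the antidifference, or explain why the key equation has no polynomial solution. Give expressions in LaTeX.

s_k = \frac{k \left(- 3 k - 2\right)}{k + 1}

r(k) = (k + 1)*(9*k + 3*(k + 1)**2 + 14)/((k + 3)*(3*k**2 + 9*k + 5)) after simplifying.
A = k + 1, B = k + 3, C = k**2 + 3*k + 5/3.
f must satisfy (k + 1)·f(k+1) − (k + 2)·f(k) = k**2 + 3*k + 5/3.
From deg A=1, deg B=1, deg C=2: d=2.
Match coefficients ⇒ f(k) = k*(3*k + 2)/3.
So s_k = (B(k−1)f/C)·t_k = (k*(k + 2)*(3*k + 2)/(3*k**2 + 9*k + 5))·t_k = k*(-3*k - 2)/(k + 1).
Verify: (-3*k**2 - 9*k - 5)/(k**2 + 3*k + 2) matches t_k.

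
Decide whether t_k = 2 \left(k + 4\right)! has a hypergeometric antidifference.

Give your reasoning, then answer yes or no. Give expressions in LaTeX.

No; the degree bound rules out any f.

Compute t_(k+1)/t_k: get k + 5.
A = k + 5, B = 1, C = 1.
f must satisfy (k + 5)·f(k+1) − (1)·f(k) = 1.
From deg A=1, deg B=0, deg C=0: d=-1.
Negative degree bound (-1): no f exists, t_k not Gosper-summable.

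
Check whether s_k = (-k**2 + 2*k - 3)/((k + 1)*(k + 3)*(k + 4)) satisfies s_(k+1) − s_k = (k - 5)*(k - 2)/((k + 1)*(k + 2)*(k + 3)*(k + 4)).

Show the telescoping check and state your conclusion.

s_(k+1) = (2*k - (k + 1)**2 - 1)/((k + 2)*(k + 4)*(k + 5))
s_(k+1) − s_k = (k**3 - 6*k**2 - 7*k + 24)/(k**5 + 15*k**4 + 85*k**3 + 225*k**2 + 274*k + 120)
(s_(k+1) − s_k) − t_k = 2*(-2*k**2 + 9*k - 13)/(k**5 + 15*k**4 + 85*k**3 + 225*k**2 + 274*k + 120)

Invalid: residual 2*(-2*k**2 + 9*k - 13)/(k**5 + 15*k**4 + 85*k**3 + 225*k**2 + 274*k + 120) ≠ 0.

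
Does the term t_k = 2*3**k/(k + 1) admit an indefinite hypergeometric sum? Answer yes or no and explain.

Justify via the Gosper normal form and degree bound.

t_(k+1)/t_k = 3*(k + 1)/(k + 2).
So A=3*k + 3 and B=k + 2, with C=1.
Set up (3*k + 3)·f(k+1) − (k + 1)·f(k) − (1) = 0.
Bound: deg f ≤ -1.
deg f ≤ -1 is impossible — no certificate.

No. Not Gosper-summable.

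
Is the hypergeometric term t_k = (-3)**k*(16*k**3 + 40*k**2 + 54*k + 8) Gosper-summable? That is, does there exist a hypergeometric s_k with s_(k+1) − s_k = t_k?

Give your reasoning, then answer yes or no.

Step 1: r(k) = 3*(-8*k**3 - 44*k**2 - 91*k - 59)/(8*k**3 + 20*k**2 + 27*k + 4).
Gosper form: A/B · C(k+1)/C(k) with A=-3, B=1, C=k**3 + 5*k**2/2 + 27*k/8 + 1/2.
Solve (-3)·f(k+1) − (1)·f(k) = k**3 + 5*k**2/2 + 27*k/8 + 1/2.
d = 3 from the (0,0,3) case.
Coefficient equations give f(k) = -(4*k**3 + k**2 + 3*k - 4)/16.
So s_k = (B(k−1)f/C)·t_k = (-(4*k**3 + k**2 + 3*k - 4)/(2*(8*k**3 + 20*k**2 + 27*k + 4)))·t_k = (-3)**k*(-4*k**3 - k**2 - 3*k + 4).
Check: Δs_k = (-3)**k*(16*k**3 + 40*k**2 + 54*k + 8). ✓

Yes. s_k = (-3)**k*(-4*k**3 - k**2 - 3*k + 4).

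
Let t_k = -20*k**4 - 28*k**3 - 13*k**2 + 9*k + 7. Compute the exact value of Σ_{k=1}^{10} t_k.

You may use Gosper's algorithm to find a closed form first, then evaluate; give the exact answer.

r(k) = (20*k**4 + 108*k**3 + 217*k**2 + 181*k + 45)/(20*k**4 + 28*k**3 + 13*k**2 - 9*k - 7) after simplifying.
Normal form (A,B,C) = (1, 1, k**4 + 7*k**3/5 + 13*k**2/20 - 9*k/20 - 7/20).
f must satisfy (1)·f(k+1) − (1)·f(k) = k**4 + 7*k**3/5 + 13*k**2/20 - 9*k/20 - 7/20.
Degrees (0,0,4) ⇒ d ≤ 5.
A polynomial solution: f(k) = k*(4*k**4 - 3*k**3 - 3*k**2 - 4*k - 1)/20.
So s_k = (B(k−1)f/C)·t_k = (k*(4*k**4 - 3*k**3 - 3*k**2 - 4*k - 1)/(20*k**4 + 28*k**3 + 13*k**2 - 9*k - 7))·t_k = k*(-4*k**4 + 3*k**3 + 3*k**2 + 4*k + 1).
Δs = -20*k**4 - 28*k**3 - 13*k**2 + 9*k + 7, as required.
Evaluate s at k=11 and k=1: -595793 and 7; difference -595800.

Σ = -595800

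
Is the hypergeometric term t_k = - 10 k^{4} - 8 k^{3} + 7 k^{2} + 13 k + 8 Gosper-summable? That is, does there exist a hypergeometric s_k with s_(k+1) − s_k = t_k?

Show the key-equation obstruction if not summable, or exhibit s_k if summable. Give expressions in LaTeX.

The ratio is (10*k**4 + 48*k**3 + 77*k**2 + 37*k - 10)/(10*k**4 + 8*k**3 - 7*k**2 - 13*k - 8).
Normal form (A,B,C) = (1, 1, k**4 + 4*k**3/5 - 7*k**2/10 - 13*k/10 - 4/5).
f must satisfy (1)·f(k+1) − (1)·f(k) = k**4 + 4*k**3/5 - 7*k**2/10 - 13*k/10 - 4/5.
deg f ≤ 5 (via 0,0,4).
Coefficient equations give f(k) = k*(k + 1)*(2*k**3 - 5*k**2 + 2*k - 3)/10.
Then R = B(k−1)f/C = k*(2*k**3 - 5*k**2 + 2*k - 3)/(10*k**3 - 2*k**2 - 5*k - 8), so s_k = R(k)·t_k = k*(-2*k**4 + 3*k**3 + 3*k**2 + k + 3).
Verify: -10*k**4 - 8*k**3 + 7*k**2 + 13*k + 8 matches t_k.

Yes. s_k = k \left(- 2 k^{4} + 3 k^{3} + 3 k^{2} + k + 3\right).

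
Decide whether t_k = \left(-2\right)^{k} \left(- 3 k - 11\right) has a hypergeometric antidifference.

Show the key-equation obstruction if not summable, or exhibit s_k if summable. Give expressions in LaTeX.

t_(k+1)/t_k = 2*(-3*k - 14)/(3*k + 11).
So A=-2 and B=1, with C=k + 11/3.
Key eq: (-2)·f(k+1) = (1)·f(k) + (k + 11/3).
From deg A=0, deg B=0, deg C=1: d=1.
Solve for f: f(k) = -(k + 3)/3 (degree 1 ≤ 1).
Certificate R = B(k−1)f/C = -(k + 3)/(3*k + 11) gives s_k = (-2)**k*(k + 3).
s_(k+1) − s_k = (-2)**k*(-3*k - 11) = t_k.

Yes. s_k = \left(-2\right)^{k} \left(k + 3\right).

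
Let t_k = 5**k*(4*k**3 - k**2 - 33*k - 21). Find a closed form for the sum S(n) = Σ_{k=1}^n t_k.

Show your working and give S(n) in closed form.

Compute t_(k+1)/t_k: get 5*(4*k**3 + 11*k**2 - 23*k - 51)/(4*k**3 - k**2 - 33*k - 21).
Gosper form: A/B · C(k+1)/C(k) with A=5, B=1, C=k**3 - k**2/4 - 33*k/4 - 21/4.
f must satisfy (5)·f(k+1) − (1)·f(k) = k**3 - k**2/4 - 33*k/4 - 21/4.
d = 3 from the (0,0,3) case.
Solve for f: f(k) = (k**3 - 4*k**2 - 2*k + 1)/4 (degree 3 ≤ 3).
So s_k = (B(k−1)f/C)·t_k = ((k**3 - 4*k**2 - 2*k + 1)/(4*k**3 - k**2 - 33*k - 21))·t_k = 5**k*(k**3 - 4*k**2 - 2*k + 1).
Δs = 5**k*(4*k**3 - k**2 - 33*k - 21), as required.
s_(n+1) = 5**(n + 1)*(n**3 - n**2 - 7*n - 4) and s_(1) = -20, so S(n) = 5*5**n*n**3 - 5*5**n*n**2 - 35*5**n*n - 20*5**n + 20.

S(n) = 5*5**n*n**3 - 5*5**n*n**2 - 35*5**n*n - 20*5**n + 20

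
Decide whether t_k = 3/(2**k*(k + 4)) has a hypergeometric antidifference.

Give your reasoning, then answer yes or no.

Ratio r(k) = (k + 4)/(2*(k + 5)).
Factor: A=k/2 + 2; B=k + 5; C=1.
f must satisfy (k/2 + 2)·f(k+1) − (k + 4)·f(k) = 1.
Bound: deg f ≤ -1.
Negative degree bound (-1): no f exists, t_k not Gosper-summable.

No; the degree bound rules out any f.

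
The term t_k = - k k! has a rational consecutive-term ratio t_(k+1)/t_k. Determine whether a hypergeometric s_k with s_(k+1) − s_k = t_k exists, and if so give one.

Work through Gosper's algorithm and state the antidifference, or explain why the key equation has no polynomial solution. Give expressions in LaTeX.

Step 1: r(k) = (k + 1)**2/k.
Take A(k)=k + 1, B(k)=1, C(k)=k.
Key eq: (k + 1)·f(k+1) = (1)·f(k) + (k).
deg f ≤ 0 (via 1,0,1).
A polynomial solution: f(k) = 1.
Get s_k = R·t_k = -factorial(k) with R(k) = B(k−1)f(k)/C(k) = 1/k.
Δs = -k*factorial(k), as required.

s_k = - k!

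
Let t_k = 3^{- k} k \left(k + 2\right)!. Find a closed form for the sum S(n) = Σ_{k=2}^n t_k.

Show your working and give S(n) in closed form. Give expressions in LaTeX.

r(k) = (k + 1)*(k + 3)/(3*k) after simplifying.
Normal form (A,B,C) = (k/3 + 1, 1, k).
Need (k/3 + 1)·f(k+1) − (1)·f(k) = k.
d = 0 from the (1,0,1) case.
Coefficient equations give f(k) = 3.
Then R = B(k−1)f/C = 3/k, so s_k = R(k)·t_k = 3**(1 - k)*factorial(k + 2).
Check: Δs_k = k*factorial(k + 2)/3**k. ✓
Evaluate: s_(n+1) = factorial(n + 3)/3**n; subtract s_(2) = 8 ⇒ S(n) = -8 + factorial(n + 3)/3**n.

S(n) = -8 + 3^{- n} \left(n + 3\right)!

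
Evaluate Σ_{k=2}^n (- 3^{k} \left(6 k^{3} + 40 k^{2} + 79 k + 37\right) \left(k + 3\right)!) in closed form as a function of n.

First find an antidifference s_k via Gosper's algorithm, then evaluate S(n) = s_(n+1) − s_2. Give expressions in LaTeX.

Ratio r(k) = 3*(6*k**4 + 82*k**3 + 409*k**2 + 870*k + 648)/(6*k**3 + 40*k**2 + 79*k + 37).
A = 3*k + 12, B = 1, C = k**3 + 20*k**2/3 + 79*k/6 + 37/6.
Key eq: (3*k + 12)·f(k+1) = (1)·f(k) + (k**3 + 20*k**2/3 + 79*k/6 + 37/6).
deg f ≤ 2 (via 1,0,3).
Solving with deg f ≤ 2: f(k) = (2*k**2 + 2*k - 1)/6.
Get s_k = R·t_k = -3**k*(2*k**2 + 2*k - 1)*factorial(k + 3) with R(k) = B(k−1)f(k)/C(k) = (2*k**2 + 2*k - 1)/(6*k**3 + 40*k**2 + 79*k + 37).
s_(k+1) − s_k = -3**k*(6*k**3 + 40*k**2 + 79*k + 37)*factorial(k + 3) = t_k.
Σ_(k=2)^n t_k = s_(n+1) − s_(2) = (-3**(n + 1)*(2*n**2 + 6*n + 3)*factorial(n + 4)) − (-11880), i.e. -6*3**n*n**2*factorial(n + 4) - 18*3**n*n*factorial(n + 4) - 9*3**n*factorial(n + 4) + 11880.

S(n) = - 6 \cdot 3^{n} n^{2} \left(n + 4\right)! - 18 \cdot 3^{n} n \left(n + 4\right)! - 9 \cdot 3^{n} \left(n + 4\right)! + 11880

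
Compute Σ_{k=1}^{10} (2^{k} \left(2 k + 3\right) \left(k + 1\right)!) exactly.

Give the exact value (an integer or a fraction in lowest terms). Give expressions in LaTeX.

Σ = 980995276796

r(k) = 2*(k + 2)*(2*k + 5)/(2*k + 3) after simplifying.
Factor: A=2*k + 4; B=1; C=k + 3/2.
f must satisfy (2*k + 4)·f(k+1) − (1)·f(k) = k + 3/2.
Degrees (1,0,1) ⇒ d ≤ 0.
Solving with deg f ≤ 0: f(k) = 1/2.
Certificate R = B(k−1)f/C = 1/(2*k + 3) gives s_k = 2**k*factorial(k + 1).
s_(k+1) − s_k = 2**k*(2*k + 3)*factorial(k + 1) = t_k.
Σ_(k=1)^(10) t_k = s_(11) − s_(1) = 980995276800 − (4) = 980995276796.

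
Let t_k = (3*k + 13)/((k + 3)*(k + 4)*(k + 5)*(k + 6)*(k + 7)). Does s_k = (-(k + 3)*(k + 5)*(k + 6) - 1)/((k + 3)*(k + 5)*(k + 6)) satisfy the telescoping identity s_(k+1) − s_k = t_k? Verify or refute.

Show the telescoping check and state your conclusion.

valid (s_(k+1) − s_k reduces to t_k)

s_(k+1) = (-(k + 4)*(k + 6)*(k + 7) - 1)/((k + 4)*(k + 6)*(k + 7))
s_(k+1) − s_k = (3*k + 13)/(k**5 + 25*k**4 + 245*k**3 + 1175*k**2 + 2754*k + 2520)
(s_(k+1) − s_k) − t_k = 0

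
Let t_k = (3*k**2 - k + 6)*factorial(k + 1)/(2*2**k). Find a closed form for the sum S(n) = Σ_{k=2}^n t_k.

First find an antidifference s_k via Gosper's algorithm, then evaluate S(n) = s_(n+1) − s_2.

S(n) = (-6*2**n + 3*n**3*factorial(n) + 8*n**2*factorial(n) + 3*n*factorial(n) - 2*factorial(n))/(2*2**n)

The ratio is (k + 2)*(-k + 3*(k + 1)**2 + 5)/(2*(3*k**2 - k + 6)).
A = k/2 + 1, B = 1, C = k**2 - k/3 + 2.
f must satisfy (k/2 + 1)·f(k+1) − (1)·f(k) = k**2 - k/3 + 2.
From deg A=1, deg B=0, deg C=2: d=1.
Match coefficients ⇒ f(k) = 2*(3*k - 4)/3.
Certificate R = B(k−1)f/C = 2*(3*k - 4)/(3*k**2 - k + 6) gives s_k = (3*k - 4)*factorial(k + 1)/2**k.
Δs = (3*k**2 - k + 6)*factorial(k + 1)/(2*2**k), as required.
s_(n+1) = 2**(-n - 1)*(3*n - 1)*factorial(n + 2) and s_(2) = 3, so S(n) = (-6*2**n + 3*n**3*factorial(n) + 8*n**2*factorial(n) + 3*n*factorial(n) - 2*factorial(n))/(2*2**n).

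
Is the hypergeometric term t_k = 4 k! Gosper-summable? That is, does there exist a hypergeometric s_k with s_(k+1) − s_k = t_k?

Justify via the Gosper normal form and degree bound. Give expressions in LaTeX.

No — key equation has no polynomial f.

Step 1: r(k) = k + 1.
Take A(k)=k + 1, B(k)=1, C(k)=1.
Solve (k + 1)·f(k+1) − (1)·f(k) = 1.
From deg A=1, deg B=0, deg C=0: d=-1.
Negative degree bound (-1): no f exists, t_k not Gosper-summable.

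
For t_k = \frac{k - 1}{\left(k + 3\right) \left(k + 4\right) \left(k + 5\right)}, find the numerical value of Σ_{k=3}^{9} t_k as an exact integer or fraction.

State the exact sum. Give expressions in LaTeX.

Σ = 19/546

Compute t_(k+1)/t_k: get k*(k + 3)/((k - 1)*(k + 6)).
Factor: A=k + 3; B=k + 6; C=k - 1.
Solve (k + 3)·f(k+1) − (k + 5)·f(k) = k - 1.
d = 2 from the (1,1,1) case.
Solving with deg f ≤ 2: f(k) = k*(k - 5)/12.
Then R = B(k−1)f/C = k*(k - 5)*(k + 5)/(12*(k - 1)), so s_k = R(k)·t_k = k*(k - 5)/(12*(k + 3)*(k + 4)).
Check: Δs_k = (k - 1)/(k**3 + 12*k**2 + 47*k + 60). ✓
Telescoping: Σ = s_(10) − s_(3) = 25/1092 − (-1/84) = 19/546.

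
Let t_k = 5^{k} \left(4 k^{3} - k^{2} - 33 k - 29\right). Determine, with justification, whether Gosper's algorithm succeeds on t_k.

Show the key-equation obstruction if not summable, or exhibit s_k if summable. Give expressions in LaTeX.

Ratio r(k) = 5*(4*k**3 + 11*k**2 - 23*k - 59)/(4*k**3 - k**2 - 33*k - 29).
Gosper form: A/B · C(k+1)/C(k) with A=5, B=1, C=k**3 - k**2/4 - 33*k/4 - 29/4.
f must satisfy (5)·f(k+1) − (1)·f(k) = k**3 - k**2/4 - 33*k/4 - 29/4.
deg f ≤ 3 (via 0,0,3).
Coefficient equations give f(k) = (k**3 - 4*k**2 - 2*k - 1)/4.
R(k) = B(k−1)·f(k)/C(k) = (k**3 - 4*k**2 - 2*k - 1)/(4*k**3 - k**2 - 33*k - 29); s_k = R·t_k = 5**k*(k**3 - 4*k**2 - 2*k - 1).
s_(k+1) − s_k = 5**k*(4*k**3 - k**2 - 33*k - 29) = t_k.

Yes. s_k = 5^{k} \left(k^{3} - 4 k^{2} - 2 k - 1\right).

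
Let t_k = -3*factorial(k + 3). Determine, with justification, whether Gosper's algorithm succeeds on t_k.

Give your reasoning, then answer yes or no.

No — negative degree bound, so no certificate f.

Compute t_(k+1)/t_k: get k + 4.
A = k + 4, B = 1, C = 1.
Key eq: (k + 4)·f(k+1) = (1)·f(k) + (1).
From deg A=1, deg B=0, deg C=0: d=-1.
Bound -1 < 0, so the key equation has no polynomial solution.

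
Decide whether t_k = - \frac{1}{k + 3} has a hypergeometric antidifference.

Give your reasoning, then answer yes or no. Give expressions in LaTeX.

t_(k+1)/t_k = (k + 3)/(k + 4).
A = k + 3, B = k + 4, C = 1.
Key eq: (k + 3)·f(k+1) = (k + 3)·f(k) + (1).
d = 0 from the (1,1,0) case.
Put f(k) = c0: A·f(k+1) − B(k−1)·f(k) − C = -1; need -1 = 0 — inconsistent ⇒ no f, not summable.

No — the linear system for f has no solution.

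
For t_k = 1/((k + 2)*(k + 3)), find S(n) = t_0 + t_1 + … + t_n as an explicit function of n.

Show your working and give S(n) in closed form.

S(n) = (n + 1)/(2*(n + 3))

Ratio r(k) = (k + 2)/(k + 4).
Gosper form: A/B · C(k+1)/C(k) with A=k + 2, B=k + 4, C=1.
Solve (k + 2)·f(k+1) − (k + 3)·f(k) = 1.
d = 1 from the (1,1,0) case.
Solving with deg f ≤ 1: f(k) = k/2.
So s_k = (B(k−1)f/C)·t_k = (k*(k + 3)/2)·t_k = k/(2*(k + 2)).
Check: Δs_k = 1/(k**2 + 5*k + 6). ✓
Σ_(k=0)^n t_k = s_(n+1) − s_(0) = ((n + 1)/(2*(n + 3))) − (0), i.e. (n + 1)/(2*(n + 3)).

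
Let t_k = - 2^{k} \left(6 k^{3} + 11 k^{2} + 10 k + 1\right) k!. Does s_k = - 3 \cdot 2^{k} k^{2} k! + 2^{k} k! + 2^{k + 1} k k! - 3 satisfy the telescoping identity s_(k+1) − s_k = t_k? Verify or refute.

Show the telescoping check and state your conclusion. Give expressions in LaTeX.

valid; difference matches t_k

s_(k+1) = -6*2**k*k**3*factorial(k) - 14*2**k*k**2*factorial(k) - 8*2**k*k*factorial(k) - 3
s_(k+1) − s_k = -2**k*(6*k**3 + 11*k**2 + 10*k + 1)*factorial(k)
(s_(k+1) − s_k) − t_k = 0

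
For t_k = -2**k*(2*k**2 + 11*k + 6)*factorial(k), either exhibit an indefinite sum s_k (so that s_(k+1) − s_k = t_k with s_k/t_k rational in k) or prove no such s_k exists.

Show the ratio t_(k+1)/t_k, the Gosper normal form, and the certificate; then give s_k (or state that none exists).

s_k = -2**k*(k + 4)*factorial(k)

t_(k+1)/t_k = 2*(2*k**3 + 17*k**2 + 34*k + 19)/(2*k**2 + 11*k + 6).
Factor: A=2*k + 2; B=1; C=k**2 + 11*k/2 + 3.
f must satisfy (2*k + 2)·f(k+1) − (1)·f(k) = k**2 + 11*k/2 + 3.
deg f ≤ 1 (via 1,0,2).
Solve for f: f(k) = (k + 4)/2 (degree 1 ≤ 1).
So s_k = (B(k−1)f/C)·t_k = ((k + 4)/(2*k**2 + 11*k + 6))·t_k = -2**k*(k + 4)*factorial(k).
s_(k+1) − s_k = -2**k*(2*k**2 + 11*k + 6)*factorial(k) = t_k.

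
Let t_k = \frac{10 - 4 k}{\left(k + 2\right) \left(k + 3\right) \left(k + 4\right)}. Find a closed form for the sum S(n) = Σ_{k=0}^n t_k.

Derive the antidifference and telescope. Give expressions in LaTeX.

t_(k+1)/t_k = (k + 2)*(2*k - 3)/((k + 5)*(2*k - 5)).
Gosper form: A/B · C(k+1)/C(k) with A=k + 2, B=k + 5, C=k - 5/2.
Set up (k + 2)·f(k+1) − (k + 4)·f(k) − (k - 5/2) = 0.
d = 2 from the (1,1,1) case.
Solving with deg f ≤ 2: f(k) = -k*(k + 29)/24.
Then R = B(k−1)f/C = -k*(k + 4)*(k + 29)/(12*(2*k - 5)), so s_k = R(k)·t_k = k*(k + 29)/(6*(k + 2)*(k + 3)).
s_(k+1) − s_k = 2*(5 - 2*k)/(k**3 + 9*k**2 + 26*k + 24) = t_k.
s_(n+1) = (n**2 + 31*n + 30)/(6*(n**2 + 7*n + 12)) and s_(0) = 0, so S(n) = (n**2 + 31*n + 30)/(6*(n**2 + 7*n + 12)).

S(n) = \frac{n^{2} + 31 n + 30}{6 \left(n^{2} + 7 n + 12\right)}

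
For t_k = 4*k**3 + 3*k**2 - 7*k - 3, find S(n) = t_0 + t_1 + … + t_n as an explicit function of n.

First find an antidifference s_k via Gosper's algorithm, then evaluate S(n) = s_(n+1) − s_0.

S(n) = n**4 + 3*n**3 - n**2 - 6*n - 3

Ratio r(k) = (4*k**3 + 15*k**2 + 11*k - 3)/(4*k**3 + 3*k**2 - 7*k - 3).
A = 1, B = 1, C = k**3 + 3*k**2/4 - 7*k/4 - 3/4.
Key eq: (1)·f(k+1) = (1)·f(k) + (k**3 + 3*k**2/4 - 7*k/4 - 3/4).
Degrees (0,0,3) ⇒ d ≤ 4.
Solve for f: f(k) = k*(k**3 - k**2 - 4*k + 1)/4 (degree 4 ≤ 4).
So s_k = (B(k−1)f/C)·t_k = (k*(k**3 - k**2 - 4*k + 1)/(4*k**3 + 3*k**2 - 7*k - 3))·t_k = k*(k**3 - k**2 - 4*k + 1).
Δs = 4*k**3 + 3*k**2 - 7*k - 3, as required.
Σ_(k=0)^n t_k = s_(n+1) − s_(0) = (n**4 + 3*n**3 - n**2 - 6*n - 3) − (0), i.e. n**4 + 3*n**3 - n**2 - 6*n - 3.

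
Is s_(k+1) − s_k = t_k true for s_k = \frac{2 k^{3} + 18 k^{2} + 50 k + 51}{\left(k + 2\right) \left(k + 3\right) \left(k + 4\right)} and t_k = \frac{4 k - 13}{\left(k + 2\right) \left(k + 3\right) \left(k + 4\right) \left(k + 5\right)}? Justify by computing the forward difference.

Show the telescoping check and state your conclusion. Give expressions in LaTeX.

s_(k+1) = (50*k + 2*(k + 1)**3 + 18*(k + 1)**2 + 101)/((k + 3)*(k + 4)*(k + 5))
s_(k+1) − s_k = (4*k - 13)/(k**4 + 14*k**3 + 71*k**2 + 154*k + 120)
(s_(k+1) − s_k) − t_k = 0

Valid: the claim telescopes to t_k.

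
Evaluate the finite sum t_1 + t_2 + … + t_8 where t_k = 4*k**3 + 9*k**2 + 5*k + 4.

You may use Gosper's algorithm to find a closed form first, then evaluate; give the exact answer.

Σ = 7232

r(k) = (4*k**3 + 21*k**2 + 35*k + 22)/(4*k**3 + 9*k**2 + 5*k + 4) after simplifying.
A = 1, B = 1, C = k**3 + 9*k**2/4 + 5*k/4 + 1.
Set up (1)·f(k+1) − (1)·f(k) − (k**3 + 9*k**2/4 + 5*k/4 + 1) = 0.
d = 4 from the (0,0,3) case.
Solve for f: f(k) = k*(k**3 + k**2 - k + 3)/4 (degree 4 ≤ 4).
So s_k = (B(k−1)f/C)·t_k = (k*(k**3 + k**2 - k + 3)/(4*k**3 + 9*k**2 + 5*k + 4))·t_k = k*(k**3 + k**2 - k + 3).
Check: Δs_k = 4*k**3 + 9*k**2 + 5*k + 4. ✓
Evaluate s at k=9 and k=1: 7236 and 4; difference 7232.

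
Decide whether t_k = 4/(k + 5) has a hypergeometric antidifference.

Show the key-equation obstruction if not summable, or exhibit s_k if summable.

t_(k+1)/t_k = (k + 5)/(k + 6).
Factor: A=k + 5; B=k + 6; C=1.
Solve (k + 5)·f(k+1) − (k + 5)·f(k) = 1.
Degrees (1,1,0) ⇒ d ≤ 0.
f = c0 ⇒ A·f(k+1) − B(k−1)·f(k) − C = -1. The system {-1 = 0} is inconsistent; no antidifference.

No — key equation has no polynomial f.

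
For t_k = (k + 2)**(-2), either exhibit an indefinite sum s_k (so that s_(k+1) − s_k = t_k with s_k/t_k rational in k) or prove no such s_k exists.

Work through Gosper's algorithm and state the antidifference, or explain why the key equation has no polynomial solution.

Compute t_(k+1)/t_k: get (k + 2)**2/(k + 3)**2.
A = k**2 + 4*k + 4, B = k**2 + 6*k + 9, C = 1.
Set up (k**2 + 4*k + 4)·f(k+1) − (k**2 + 4*k + 4)·f(k) − (1) = 0.
d = 0 from the (2,2,0) case.
Generic f = c0 gives residual -1; -1 = 0 cannot hold, so t_k is not Gosper-summable.

not Gosper-summable; s_k does not exist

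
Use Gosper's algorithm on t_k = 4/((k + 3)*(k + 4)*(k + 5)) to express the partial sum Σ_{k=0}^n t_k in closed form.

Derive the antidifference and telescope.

Step 1: r(k) = (k + 3)/(k + 6).
Gosper form: A/B · C(k+1)/C(k) with A=k + 3, B=k + 6, C=1.
Solve (k + 3)·f(k+1) − (k + 5)·f(k) = 1.
Bound: deg f ≤ 2.
Solve for f: f(k) = k*(k + 7)/24 (degree 2 ≤ 2).
Then R = B(k−1)f/C = k*(k + 5)*(k + 7)/24, so s_k = R(k)·t_k = k*(k + 7)/(6*(k + 3)*(k + 4)).
Check: Δs_k = 4/(k**3 + 12*k**2 + 47*k + 60). ✓
Telescope: S(n) = s_(n+1) − s_(0) = (n**2 + 9*n + 8)/(6*(n**2 + 9*n + 20)) − (0) = (n**2 + 9*n + 8)/(6*(n**2 + 9*n + 20)).

S(n) = (n**2 + 9*n + 8)/(6*(n**2 + 9*n + 20))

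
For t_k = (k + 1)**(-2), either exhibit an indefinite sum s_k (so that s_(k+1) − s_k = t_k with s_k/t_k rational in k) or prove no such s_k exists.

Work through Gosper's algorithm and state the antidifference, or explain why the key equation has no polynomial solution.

Compute t_(k+1)/t_k: get (k + 1)**2/(k + 2)**2.
Take A(k)=k**2 + 2*k + 1, B(k)=k**2 + 4*k + 4, C(k)=1.
Solve (k**2 + 2*k + 1)·f(k+1) − (k**2 + 2*k + 1)·f(k) = 1.
d = 0 from the (2,2,0) case.
Write f(k) = c0. Then LHS − RHS = -1, requiring -1 = 0: contradictory. No certificate.

none — t_k is not Gosper-summable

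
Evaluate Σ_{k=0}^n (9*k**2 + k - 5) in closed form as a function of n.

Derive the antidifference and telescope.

r(k) = (k + 9*(k + 1)**2 - 4)/(9*k**2 + k - 5) after simplifying.
Normal form (A,B,C) = (1, 1, k**2 + k/9 - 5/9).
Set up (1)·f(k+1) − (1)·f(k) − (k**2 + k/9 - 5/9) = 0.
From deg A=0, deg B=0, deg C=2: d=3.
Match coefficients ⇒ f(k) = k*(k - 2)*(3*k + 2)/9.
Get s_k = R·t_k = k*(3*k**2 - 4*k - 4) with R(k) = B(k−1)f(k)/C(k) = k*(k - 2)*(3*k + 2)/(9*k**2 + k - 5).
Verify: 9*k**2 + k - 5 matches t_k.
Σ_(k=0)^n t_k = s_(n+1) − s_(0) = (3*n**3 + 5*n**2 - 3*n - 5) − (0), i.e. 3*n**3 + 5*n**2 - 3*n - 5.

S(n) = 3*n**3 + 5*n**2 - 3*n - 5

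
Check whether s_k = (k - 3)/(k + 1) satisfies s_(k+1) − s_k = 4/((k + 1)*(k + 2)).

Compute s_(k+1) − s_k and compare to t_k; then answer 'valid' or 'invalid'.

s_(k+1) = (k - 2)/(k + 2)
s_(k+1) − s_k = 4/(k**2 + 3*k + 2)
(s_(k+1) − s_k) − t_k = 0

valid; difference matches t_k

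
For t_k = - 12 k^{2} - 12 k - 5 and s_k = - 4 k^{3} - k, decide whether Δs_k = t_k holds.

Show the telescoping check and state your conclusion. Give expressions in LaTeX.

valid (s_(k+1) − s_k reduces to t_k)

s_(k+1) = -k - 4*(k + 1)**3 - 1
s_(k+1) − s_k = -12*k**2 - 12*k - 5
(s_(k+1) − s_k) − t_k = 0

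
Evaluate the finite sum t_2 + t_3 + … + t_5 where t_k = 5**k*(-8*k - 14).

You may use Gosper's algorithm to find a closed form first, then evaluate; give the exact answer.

r(k) = 5*(4*k + 11)/(4*k + 7) after simplifying.
Factor: A=5; B=1; C=k + 7/4.
Need (5)·f(k+1) − (1)·f(k) = k + 7/4.
From deg A=0, deg B=0, deg C=1: d=1.
Solving with deg f ≤ 1: f(k) = (2*k + 1)/8.
Get s_k = R·t_k = 5**k*(-2*k - 1) with R(k) = B(k−1)f(k)/C(k) = (2*k + 1)/(2*(4*k + 7)).
s_(k+1) − s_k = 5**k*(-8*k - 14) = t_k.
Σ_(k=2)^(5) t_k = s_(6) − s_(2) = -203125 − (-125) = -203000.

Σ = -203000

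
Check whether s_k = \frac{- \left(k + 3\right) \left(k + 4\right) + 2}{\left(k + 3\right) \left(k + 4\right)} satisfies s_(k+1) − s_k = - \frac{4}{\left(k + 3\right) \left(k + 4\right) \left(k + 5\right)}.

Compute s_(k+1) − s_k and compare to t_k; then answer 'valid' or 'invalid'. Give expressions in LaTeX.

Valid: the claim telescopes to t_k.

s_(k+1) = (-(k + 4)*(k + 5) + 2)/((k + 4)*(k + 5))
s_(k+1) − s_k = -4/(k**3 + 12*k**2 + 47*k + 60)
(s_(k+1) − s_k) − t_k = 0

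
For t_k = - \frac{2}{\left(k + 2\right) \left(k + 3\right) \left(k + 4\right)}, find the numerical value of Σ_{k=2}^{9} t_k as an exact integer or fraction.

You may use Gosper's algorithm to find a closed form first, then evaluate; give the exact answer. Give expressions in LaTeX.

Σ = -17/390

Step 1: r(k) = (k + 2)/(k + 5).
So A=k + 2 and B=k + 5, with C=1.
f must satisfy (k + 2)·f(k+1) − (k + 4)·f(k) = 1.
Degrees (1,1,0) ⇒ d ≤ 2.
A polynomial solution: f(k) = k*(k + 5)/12.
So s_k = (B(k−1)f/C)·t_k = (k*(k + 4)*(k + 5)/12)·t_k = k*(-k - 5)/(6*(k + 2)*(k + 3)).
Check: Δs_k = -2/(k**3 + 9*k**2 + 26*k + 24). ✓
Σ_(k=2)^(9) t_k = s_(10) − s_(2) = -25/156 − (-7/60) = -17/390.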